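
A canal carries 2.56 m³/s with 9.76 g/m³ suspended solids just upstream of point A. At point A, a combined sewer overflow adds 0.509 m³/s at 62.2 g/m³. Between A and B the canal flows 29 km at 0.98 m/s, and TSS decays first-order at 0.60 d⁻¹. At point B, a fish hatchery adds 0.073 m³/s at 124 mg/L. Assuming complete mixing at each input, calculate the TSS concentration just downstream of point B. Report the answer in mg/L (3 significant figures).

17.6 mg/L

After input A: C = (2.56·9.76 + 0.509·62.2) / 3.069 = 18.46 mg/L.
Over the 29 km reach to input B (t = 2.959e+04 s = 0.3425 d), decay gives C = 18.46·exp(−0.60·0.3425) = 15.03 mg/L.
After input B: C = (3.069·15.03 + 0.073·124) / 3.142 = 17.56 mg/L.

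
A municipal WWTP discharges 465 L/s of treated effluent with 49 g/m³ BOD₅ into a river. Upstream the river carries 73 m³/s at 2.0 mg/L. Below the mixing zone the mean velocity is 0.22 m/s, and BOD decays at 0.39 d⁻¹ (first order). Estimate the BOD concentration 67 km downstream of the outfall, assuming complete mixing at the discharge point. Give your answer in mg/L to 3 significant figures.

465 L/s = 0.465 m³/s.
After complete mixing, C₀ = (0.465·49 + 73·2) / 73.47 = 2.297 mg/L.
Travel time t = 6.7e+04 m / 0.22 m/s = 3.045e+05 s = 3.525 d.
C = 2.297·exp(−0.39·3.525) = 2.297·0.2529 = 0.5811 mg/L.

0.581 mg/L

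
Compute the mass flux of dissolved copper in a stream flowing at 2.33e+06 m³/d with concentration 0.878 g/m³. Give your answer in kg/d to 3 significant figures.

2.33e+06 m³/d = 26.97 m³/s.
Mass flux = Q·C = 26.97 m³/s × 0.878 g/m³ = 23.68 g/s.
= 23.68 g/s × 86.4 = 2046 kg/d.

2050 kg/d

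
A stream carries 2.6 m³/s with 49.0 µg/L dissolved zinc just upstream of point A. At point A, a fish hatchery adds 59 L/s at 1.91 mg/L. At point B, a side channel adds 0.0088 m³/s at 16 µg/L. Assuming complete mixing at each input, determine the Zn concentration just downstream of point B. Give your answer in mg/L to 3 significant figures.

49.0 µg/L = 0.049 mg/L.
59 L/s = 0.059 m³/s.
After input A: C = (2.6·0.049 + 0.059·1.91) / 2.659 = 0.09029 mg/L.
16 µg/L = 0.016 mg/L.
After input B: C = (2.659·0.09029 + 0.0088·0.016) / 2.668 = 0.09005 mg/L.

0.0900 mg/L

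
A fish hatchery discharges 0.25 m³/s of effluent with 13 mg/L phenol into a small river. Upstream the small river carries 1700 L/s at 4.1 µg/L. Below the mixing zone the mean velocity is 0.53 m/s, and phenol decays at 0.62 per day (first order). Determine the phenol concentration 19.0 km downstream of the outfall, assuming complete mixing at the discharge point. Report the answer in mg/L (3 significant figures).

1700 L/s = 1.7 m³/s.
4.1 µg/L = 0.0041 mg/L.
After complete mixing, C₀ = (0.25·13 + 1.7·0.0041) / 1.95 = 1.67 mg/L.
Travel time t = 1.9e+04 m / 0.53 m/s = 3.585e+04 s = 0.4149 d.
C = 1.67·exp(−0.62·0.4149) = 1.67·0.7732 = 1.291 mg/L.

1.29 mg/L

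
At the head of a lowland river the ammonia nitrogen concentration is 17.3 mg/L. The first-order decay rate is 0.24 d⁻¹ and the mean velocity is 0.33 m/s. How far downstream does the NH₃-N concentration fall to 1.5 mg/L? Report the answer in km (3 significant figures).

290 km

From C = C₀·e^(−kt), t = ln(C₀/C)/k = ln(17.3/1.5)/0.24 = 2.445/0.24 = 10.19 d.
Distance = v·t = 0.33 m/s × 8.803e+05 s = 2.905e+05 m = 290.5 km.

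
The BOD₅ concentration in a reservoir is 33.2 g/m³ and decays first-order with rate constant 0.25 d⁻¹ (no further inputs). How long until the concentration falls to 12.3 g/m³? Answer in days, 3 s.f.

3.97 d

t = ln(C₀/C)/k = ln(33.2/12.3)/0.25 = 0.993/0.25 = 3.972 d.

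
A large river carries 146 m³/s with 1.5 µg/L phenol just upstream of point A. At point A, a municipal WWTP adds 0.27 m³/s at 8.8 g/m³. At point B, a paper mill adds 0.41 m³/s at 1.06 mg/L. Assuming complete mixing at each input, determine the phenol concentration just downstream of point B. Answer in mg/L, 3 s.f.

0.0207 mg/L

1.5 µg/L = 0.0015 mg/L.
After input A: C = (146·0.0015 + 0.27·8.8) / 146.3 = 0.01774 mg/L.
After input B: C = (146.3·0.01774 + 0.41·1.06) / 146.7 = 0.02065 mg/L.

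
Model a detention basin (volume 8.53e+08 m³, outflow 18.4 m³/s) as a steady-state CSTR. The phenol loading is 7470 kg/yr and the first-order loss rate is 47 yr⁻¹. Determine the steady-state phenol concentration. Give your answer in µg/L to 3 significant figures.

Outflow Q = 18.4 m³/s × 3.156e+07 s/yr = 5.807e+08 m³/yr.
Steady-state CSTR mass balance: W = Q·C + k·V·C, so C = W/(Q + kV).
Q + kV = 5.807e+08 + 47·8.53e+08 = 4.067e+10 m³/yr.
C = 7470/4.067e+10 = 1.837e-07 kg/m³ = 0.0001837 mg/L = 0.1837 µg/L.

0.184 µg/L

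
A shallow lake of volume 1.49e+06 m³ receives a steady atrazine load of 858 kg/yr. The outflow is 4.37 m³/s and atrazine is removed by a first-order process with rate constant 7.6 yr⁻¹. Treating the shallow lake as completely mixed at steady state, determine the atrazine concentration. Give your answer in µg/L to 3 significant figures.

5.75 µg/L

Outflow Q = 4.37 m³/s × 3.156e+07 s/yr = 1.379e+08 m³/yr.
Steady-state CSTR mass balance: W = Q·C + k·V·C, so C = W/(Q + kV).
Q + kV = 1.379e+08 + 7.6·1.49e+06 = 1.492e+08 m³/yr.
C = 858/1.492e+08 = 5.749e-06 kg/m³ = 0.005749 mg/L = 5.749 µg/L.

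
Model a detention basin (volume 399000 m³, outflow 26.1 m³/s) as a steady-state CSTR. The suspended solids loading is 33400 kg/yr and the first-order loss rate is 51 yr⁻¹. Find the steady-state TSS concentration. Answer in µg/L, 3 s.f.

39.6 µg/L

Outflow Q = 26.1 m³/s × 3.156e+07 s/yr = 8.237e+08 m³/yr.
Steady-state CSTR mass balance: W = Q·C + k·V·C, so C = W/(Q + kV).
Q + kV = 8.237e+08 + 51·399000 = 8.44e+08 m³/yr.
C = 33400/8.44e+08 = 3.957e-05 kg/m³ = 0.03957 mg/L = 39.57 µg/L.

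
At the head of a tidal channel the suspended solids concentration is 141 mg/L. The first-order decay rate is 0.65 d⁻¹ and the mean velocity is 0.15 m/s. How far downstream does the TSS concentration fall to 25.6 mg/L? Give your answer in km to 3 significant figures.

34.0 km

From C = C₀·e^(−kt), t = ln(C₀/C)/k = ln(141/25.6)/0.65 = 1.706/0.65 = 2.625 d.
Distance = v·t = 0.15 m/s × 2.268e+05 s = 3.402e+04 m = 34.02 km.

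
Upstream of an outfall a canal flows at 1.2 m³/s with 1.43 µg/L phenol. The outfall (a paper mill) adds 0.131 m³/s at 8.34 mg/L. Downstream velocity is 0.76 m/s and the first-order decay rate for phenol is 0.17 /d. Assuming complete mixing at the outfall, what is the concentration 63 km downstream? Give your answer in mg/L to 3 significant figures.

1.43 µg/L = 0.00143 mg/L.
After complete mixing, C₀ = (0.131·8.34 + 1.2·0.00143) / 1.331 = 0.8221 mg/L.
Travel time t = 6.3e+04 m / 0.76 m/s = 8.289e+04 s = 0.9594 d.
C = 0.8221·exp(−0.17·0.9594) = 0.8221·0.8495 = 0.6984 mg/L.

0.698 mg/L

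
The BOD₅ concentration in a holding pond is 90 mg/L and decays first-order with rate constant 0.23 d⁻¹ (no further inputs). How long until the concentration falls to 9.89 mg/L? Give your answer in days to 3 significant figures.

9.60 d

t = ln(C₀/C)/k = ln(90/9.89)/0.23 = 2.208/0.23 = 9.601 d.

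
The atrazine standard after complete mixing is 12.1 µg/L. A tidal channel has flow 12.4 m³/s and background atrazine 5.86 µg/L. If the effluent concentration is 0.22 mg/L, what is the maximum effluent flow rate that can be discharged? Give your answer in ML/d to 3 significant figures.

32.2 ML/d

5.86 µg/L = 0.00586 mg/L.
12.1 µg/L = 0.0121 mg/L.
Mass balance at complete mixing: C_std·(Q_w + Q_r) = Q_w·C_e + Q_r·C_b.
Rearranging, Q_w = Q_r·(C_std − C_b)/(C_e − C_std) = 12.4·(0.0121 − 0.00586) / (0.22 − 0.0121) = 0.3722 m³/s.
= 32.16 ML/d.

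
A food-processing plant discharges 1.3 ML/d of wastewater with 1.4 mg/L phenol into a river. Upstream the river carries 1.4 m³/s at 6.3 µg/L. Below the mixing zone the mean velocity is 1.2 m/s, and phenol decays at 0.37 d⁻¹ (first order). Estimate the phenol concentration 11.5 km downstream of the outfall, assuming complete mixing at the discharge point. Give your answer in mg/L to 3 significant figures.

1.3 ML/d = 0.01505 m³/s.
6.3 µg/L = 0.0063 mg/L.
After complete mixing, C₀ = (0.01505·1.4 + 1.4·0.0063) / 1.415 = 0.02112 mg/L.
Travel time t = 1.15e+04 m / 1.2 m/s = 9583 s = 0.1109 d.
C = 0.02112·exp(−0.37·0.1109) = 0.02112·0.9598 = 0.02027 mg/L.

0.0203 mg/L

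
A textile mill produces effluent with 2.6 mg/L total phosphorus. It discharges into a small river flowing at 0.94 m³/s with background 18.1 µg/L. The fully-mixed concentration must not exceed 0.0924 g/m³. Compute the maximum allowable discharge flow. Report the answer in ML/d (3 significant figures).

2.41 ML/d

18.1 µg/L = 0.0181 mg/L.
Mass balance at complete mixing: C_std·(Q_w + Q_r) = Q_w·C_e + Q_r·C_b.
Rearranging, Q_w = Q_r·(C_std − C_b)/(C_e − C_std) = 0.94·(0.0924 − 0.0181) / (2.6 − 0.0924) = 0.02785 m³/s.
= 2.406 ML/d.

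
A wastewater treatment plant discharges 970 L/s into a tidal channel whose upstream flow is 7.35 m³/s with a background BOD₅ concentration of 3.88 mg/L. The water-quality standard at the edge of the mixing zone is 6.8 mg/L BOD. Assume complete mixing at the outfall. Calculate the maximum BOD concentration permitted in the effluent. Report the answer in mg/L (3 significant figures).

28.9 mg/L

970 L/s = 0.97 m³/s.
Mass balance: 6.8·8.32 = 0.97·Cₑ + 7.35·3.88.
Cₑ = (56.58 − 28.52) / 0.97 = 28.93 mg/L.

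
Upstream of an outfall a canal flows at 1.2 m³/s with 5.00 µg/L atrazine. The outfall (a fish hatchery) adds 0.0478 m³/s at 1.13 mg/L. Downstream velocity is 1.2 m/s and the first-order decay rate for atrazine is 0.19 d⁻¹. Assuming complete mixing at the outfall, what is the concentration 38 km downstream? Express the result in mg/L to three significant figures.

5.00 µg/L = 0.005 mg/L.
After complete mixing, C₀ = (0.0478·1.13 + 1.2·0.005) / 1.248 = 0.0481 mg/L.
Travel time t = 3.8e+04 m / 1.2 m/s = 3.167e+04 s = 0.3665 d.
C = 0.0481·exp(−0.19·0.3665) = 0.0481·0.9327 = 0.04486 mg/L.

0.0449 mg/L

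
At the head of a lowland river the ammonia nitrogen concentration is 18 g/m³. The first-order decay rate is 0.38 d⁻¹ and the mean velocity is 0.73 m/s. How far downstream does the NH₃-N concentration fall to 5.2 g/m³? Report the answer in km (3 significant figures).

From C = C₀·e^(−kt), t = ln(C₀/C)/k = ln(18/5.2)/0.38 = 1.242/0.38 = 3.268 d.
Distance = v·t = 0.73 m/s × 2.823e+05 s = 2.061e+05 m = 206.1 km.

206 km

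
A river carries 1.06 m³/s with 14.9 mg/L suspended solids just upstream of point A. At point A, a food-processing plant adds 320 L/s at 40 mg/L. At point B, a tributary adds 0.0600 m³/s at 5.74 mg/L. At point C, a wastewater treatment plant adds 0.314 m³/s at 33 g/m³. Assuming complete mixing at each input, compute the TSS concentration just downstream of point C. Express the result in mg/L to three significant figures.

320 L/s = 0.32 m³/s.
After input A: C = (1.06·14.9 + 0.32·40) / 1.38 = 20.72 mg/L.
After input B: C = (1.38·20.72 + 0.06·5.74) / 1.44 = 20.1 mg/L.
After input C: C = (1.44·20.1 + 0.314·33) / 1.754 = 22.41 mg/L.

22.4 mg/L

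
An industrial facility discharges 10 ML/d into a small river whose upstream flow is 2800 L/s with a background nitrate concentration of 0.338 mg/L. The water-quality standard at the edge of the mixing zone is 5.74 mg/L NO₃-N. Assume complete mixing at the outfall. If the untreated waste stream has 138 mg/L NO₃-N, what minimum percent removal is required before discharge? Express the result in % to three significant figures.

10 ML/d = 0.1157 m³/s.
2800 L/s = 2.8 m³/s.
Mass balance: 5.74·2.916 = 0.1157·Cₑ + 2.8·0.338.
Cₑ = (16.74 − 0.9464) / 0.1157 = 136.4 mg/L.
Required removal = 1 − 136.4/138 = 1.141 %.

1.14 %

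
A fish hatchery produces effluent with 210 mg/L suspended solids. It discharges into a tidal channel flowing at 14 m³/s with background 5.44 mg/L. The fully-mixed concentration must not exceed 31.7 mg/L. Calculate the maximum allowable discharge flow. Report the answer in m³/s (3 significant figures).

Mass balance at complete mixing: C_std·(Q_w + Q_r) = Q_w·C_e + Q_r·C_b.
Rearranging, Q_w = Q_r·(C_std − C_b)/(C_e − C_std) = 14·(31.7 − 5.44) / (210 − 31.7) = 2.062 m³/s.

2.06 m³/s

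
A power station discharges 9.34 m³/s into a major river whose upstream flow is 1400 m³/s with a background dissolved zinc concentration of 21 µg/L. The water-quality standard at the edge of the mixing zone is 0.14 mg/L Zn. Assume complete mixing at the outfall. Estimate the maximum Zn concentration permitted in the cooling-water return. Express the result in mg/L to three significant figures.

21 µg/L = 0.021 mg/L.
Mass balance: 0.14·1409 = 9.34·Cₑ + 1400·0.021.
Cₑ = (197.3 − 29.4) / 9.34 = 17.98 mg/L.

18.0 mg/L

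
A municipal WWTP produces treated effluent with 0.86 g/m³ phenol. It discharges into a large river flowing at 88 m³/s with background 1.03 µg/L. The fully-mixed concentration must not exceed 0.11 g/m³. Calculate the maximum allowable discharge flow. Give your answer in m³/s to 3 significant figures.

1.03 µg/L = 0.00103 mg/L.
Mass balance at complete mixing: C_std·(Q_w + Q_r) = Q_w·C_e + Q_r·C_b.
Rearranging, Q_w = Q_r·(C_std − C_b)/(C_e − C_std) = 88·(0.11 − 0.00103) / (0.86 − 0.11) = 12.79 m³/s.

12.8 m³/s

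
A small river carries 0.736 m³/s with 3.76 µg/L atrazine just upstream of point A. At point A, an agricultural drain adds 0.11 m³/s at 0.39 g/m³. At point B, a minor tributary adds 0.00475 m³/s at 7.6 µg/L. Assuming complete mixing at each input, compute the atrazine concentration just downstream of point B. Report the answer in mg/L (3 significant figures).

0.0537 mg/L

3.76 µg/L = 0.00376 mg/L.
After input A: C = (0.736·0.00376 + 0.11·0.39) / 0.846 = 0.05398 mg/L.
7.6 µg/L = 0.0076 mg/L.
After input B: C = (0.846·0.05398 + 0.00475·0.0076) / 0.8508 = 0.05372 mg/L.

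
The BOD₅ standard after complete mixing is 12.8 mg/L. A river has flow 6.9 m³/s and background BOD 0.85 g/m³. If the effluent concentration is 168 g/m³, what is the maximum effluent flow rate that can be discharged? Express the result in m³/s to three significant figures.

0.531 m³/s

Mass balance at complete mixing: C_std·(Q_w + Q_r) = Q_w·C_e + Q_r·C_b.
Rearranging, Q_w = Q_r·(C_std − C_b)/(C_e − C_std) = 6.9·(12.8 − 0.85) / (168 − 12.8) = 0.5313 m³/s.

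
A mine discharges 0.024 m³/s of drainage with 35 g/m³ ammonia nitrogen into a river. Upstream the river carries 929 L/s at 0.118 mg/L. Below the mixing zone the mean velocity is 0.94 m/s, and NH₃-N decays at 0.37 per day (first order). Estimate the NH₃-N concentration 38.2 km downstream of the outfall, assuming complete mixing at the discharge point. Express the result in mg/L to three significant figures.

929 L/s = 0.929 m³/s.
After complete mixing, C₀ = (0.024·35 + 0.929·0.118) / 0.953 = 0.9965 mg/L.
Travel time t = 3.82e+04 m / 0.94 m/s = 4.064e+04 s = 0.4704 d.
C = 0.9965·exp(−0.37·0.4704) = 0.9965·0.8403 = 0.8373 mg/L.

0.837 mg/L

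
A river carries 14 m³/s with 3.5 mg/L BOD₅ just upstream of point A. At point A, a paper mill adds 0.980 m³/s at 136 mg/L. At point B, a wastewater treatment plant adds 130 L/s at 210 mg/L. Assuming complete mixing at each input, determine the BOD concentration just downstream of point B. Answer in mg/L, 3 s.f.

13.9 mg/L

After input A: C = (14·3.5 + 0.98·136) / 14.98 = 12.17 mg/L.
130 L/s = 0.13 m³/s.
After input B: C = (14.98·12.17 + 0.13·210) / 15.11 = 13.87 mg/L.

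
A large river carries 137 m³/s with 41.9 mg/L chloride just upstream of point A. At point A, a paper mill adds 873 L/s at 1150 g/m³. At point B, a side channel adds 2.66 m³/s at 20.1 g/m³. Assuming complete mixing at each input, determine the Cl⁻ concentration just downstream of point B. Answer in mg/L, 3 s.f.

873 L/s = 0.873 m³/s.
After input A: C = (137·41.9 + 0.873·1150) / 137.9 = 48.92 mg/L.
After input B: C = (137.9·48.92 + 2.66·20.1) / 140.5 = 48.37 mg/L.

48.4 mg/L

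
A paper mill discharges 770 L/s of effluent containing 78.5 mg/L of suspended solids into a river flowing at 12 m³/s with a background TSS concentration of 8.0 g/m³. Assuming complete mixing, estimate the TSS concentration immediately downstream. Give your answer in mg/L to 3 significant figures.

12.3 mg/L

770 L/s = 0.77 m³/s.
Flow-weighted mixing gives C = (0.77·78.5 + 12·8) / (0.77 + 12) = 156.4/12.77 = 12.25 mg/L.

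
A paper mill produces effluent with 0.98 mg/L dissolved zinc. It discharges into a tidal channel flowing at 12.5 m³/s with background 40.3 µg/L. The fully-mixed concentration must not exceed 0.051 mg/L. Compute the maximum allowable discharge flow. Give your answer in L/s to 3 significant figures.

144 L/s

40.3 µg/L = 0.0403 mg/L.
Mass balance at complete mixing: C_std·(Q_w + Q_r) = Q_w·C_e + Q_r·C_b.
Rearranging, Q_w = Q_r·(C_std − C_b)/(C_e − C_std) = 12.5·(0.051 − 0.0403) / (0.98 − 0.051) = 0.144 m³/s.
= 144 L/s.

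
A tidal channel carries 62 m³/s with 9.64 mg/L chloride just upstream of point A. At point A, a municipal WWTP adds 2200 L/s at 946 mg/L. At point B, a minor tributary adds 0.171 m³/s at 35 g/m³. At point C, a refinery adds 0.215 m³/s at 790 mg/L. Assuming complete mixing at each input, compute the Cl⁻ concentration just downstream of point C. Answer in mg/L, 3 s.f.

44.2 mg/L

2200 L/s = 2.2 m³/s.
After input A: C = (62·9.64 + 2.2·946) / 64.2 = 41.73 mg/L.
After input B: C = (64.2·41.73 + 0.171·35) / 64.37 = 41.71 mg/L.
After input C: C = (64.37·41.71 + 0.215·790) / 64.59 = 44.2 mg/L.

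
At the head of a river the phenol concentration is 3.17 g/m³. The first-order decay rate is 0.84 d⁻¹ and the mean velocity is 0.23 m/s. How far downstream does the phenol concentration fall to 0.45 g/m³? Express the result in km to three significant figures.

From C = C₀·e^(−kt), t = ln(C₀/C)/k = ln(3.17/0.45)/0.84 = 1.952/0.84 = 2.324 d.
Distance = v·t = 0.23 m/s × 2.008e+05 s = 4.618e+04 m = 46.18 km.

46.2 km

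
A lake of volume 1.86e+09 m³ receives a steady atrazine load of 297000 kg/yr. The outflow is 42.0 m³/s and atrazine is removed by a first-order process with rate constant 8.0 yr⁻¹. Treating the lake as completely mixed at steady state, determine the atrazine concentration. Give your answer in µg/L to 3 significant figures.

18.3 µg/L

Outflow Q = 42.0 m³/s × 3.156e+07 s/yr = 1.325e+09 m³/yr.
Steady-state CSTR mass balance: W = Q·C + k·V·C, so C = W/(Q + kV).
Q + kV = 1.325e+09 + 8.0·1.86e+09 = 1.621e+10 m³/yr.
C = 297000/1.621e+10 = 1.833e-05 kg/m³ = 0.01833 mg/L = 18.33 µg/L.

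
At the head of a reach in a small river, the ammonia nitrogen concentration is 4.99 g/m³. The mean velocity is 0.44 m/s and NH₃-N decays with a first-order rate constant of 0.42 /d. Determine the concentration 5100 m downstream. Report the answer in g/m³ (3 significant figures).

Travel time t = 5100 m / 0.44 m/s = 5100/0.44 = 1.159e+04 s = 0.1342 d.
First-order decay: C = 4.99·exp(−0.42·0.1342) = 4.99·0.9452 = 4.717 g/m³.

4.72 g/m³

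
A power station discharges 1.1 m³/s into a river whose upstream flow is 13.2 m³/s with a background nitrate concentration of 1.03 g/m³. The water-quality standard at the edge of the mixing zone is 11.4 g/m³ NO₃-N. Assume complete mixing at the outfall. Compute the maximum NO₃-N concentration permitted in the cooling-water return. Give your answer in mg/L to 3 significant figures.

136 mg/L

Mass balance: 11.4·14.3 = 1.1·Cₑ + 13.2·1.03.
Cₑ = (163 − 13.6) / 1.1 = 135.8 mg/L.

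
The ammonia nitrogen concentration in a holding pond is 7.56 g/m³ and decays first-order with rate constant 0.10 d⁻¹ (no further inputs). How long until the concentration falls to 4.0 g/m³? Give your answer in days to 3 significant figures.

t = ln(C₀/C)/k = ln(7.56/4.0)/0.10 = 0.6366/0.10 = 6.366 d.

6.37 d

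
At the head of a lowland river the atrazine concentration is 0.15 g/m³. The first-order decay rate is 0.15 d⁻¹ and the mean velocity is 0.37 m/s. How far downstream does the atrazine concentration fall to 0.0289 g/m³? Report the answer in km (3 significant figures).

351 km

From C = C₀·e^(−kt), t = ln(C₀/C)/k = ln(0.15/0.0289)/0.15 = 1.647/0.15 = 10.98 d.
Distance = v·t = 0.37 m/s × 9.486e+05 s = 3.51e+05 m = 351 km.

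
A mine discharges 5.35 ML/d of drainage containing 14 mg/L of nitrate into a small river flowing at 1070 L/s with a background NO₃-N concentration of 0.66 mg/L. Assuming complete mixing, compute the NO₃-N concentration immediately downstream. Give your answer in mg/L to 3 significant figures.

1.39 mg/L

5.35 ML/d = 0.06192 m³/s.
1070 L/s = 1.07 m³/s.
By mass balance at complete mixing, C = (0.06192·14 + 1.07·0.66) / (0.06192 + 1.07) = 1.573/1.132 = 1.39 mg/L.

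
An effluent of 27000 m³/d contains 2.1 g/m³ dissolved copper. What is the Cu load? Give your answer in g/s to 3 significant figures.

0.656 g/s

27000 m³/d = 0.3125 m³/s.
Mass flux = Q·C = 0.3125 m³/s × 2.1 g/m³ = 0.6562 g/s.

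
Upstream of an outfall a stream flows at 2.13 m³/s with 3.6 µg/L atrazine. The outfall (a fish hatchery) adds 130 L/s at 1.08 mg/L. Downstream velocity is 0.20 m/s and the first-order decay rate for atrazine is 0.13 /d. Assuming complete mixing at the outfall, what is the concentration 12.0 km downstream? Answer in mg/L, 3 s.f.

130 L/s = 0.13 m³/s.
3.6 µg/L = 0.0036 mg/L.
After complete mixing, C₀ = (0.13·1.08 + 2.13·0.0036) / 2.26 = 0.06552 mg/L.
Travel time t = 1.2e+04 m / 0.20 m/s = 6e+04 s = 0.6944 d.
C = 0.06552·exp(−0.13·0.6944) = 0.06552·0.9137 = 0.05986 mg/L.

0.0599 mg/L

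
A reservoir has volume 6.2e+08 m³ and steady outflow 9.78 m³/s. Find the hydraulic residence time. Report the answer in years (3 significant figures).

2.01 yr

Q = 9.78 m³/s × 3.156e+07 s/yr = 3.086e+08 m³/yr.
Hydraulic residence time τ = V/Q = 6.2e+08/3.086e+08 = 2.009 yr.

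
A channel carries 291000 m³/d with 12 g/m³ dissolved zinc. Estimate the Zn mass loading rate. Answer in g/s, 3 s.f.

291000 m³/d = 3.368 m³/s.
Mass flux = Q·C = 3.368 m³/s × 12 g/m³ = 40.42 g/s.

40.4 g/s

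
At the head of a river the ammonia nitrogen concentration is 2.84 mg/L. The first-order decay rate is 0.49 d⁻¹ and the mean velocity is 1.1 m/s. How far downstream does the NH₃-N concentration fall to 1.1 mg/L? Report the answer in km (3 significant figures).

From C = C₀·e^(−kt), t = ln(C₀/C)/k = ln(2.84/1.1)/0.49 = 0.9485/0.49 = 1.936 d.
Distance = v·t = 1.1 m/s × 1.672e+05 s = 1.84e+05 m = 184 km.

184 km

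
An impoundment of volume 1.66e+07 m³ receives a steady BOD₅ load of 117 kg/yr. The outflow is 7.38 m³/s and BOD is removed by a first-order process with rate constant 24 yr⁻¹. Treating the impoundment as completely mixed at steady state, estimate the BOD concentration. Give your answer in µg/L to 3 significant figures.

Outflow Q = 7.38 m³/s × 3.156e+07 s/yr = 2.329e+08 m³/yr.
Steady-state CSTR mass balance: W = Q·C + k·V·C, so C = W/(Q + kV).
Q + kV = 2.329e+08 + 24·1.66e+07 = 6.313e+08 m³/yr.
C = 117/6.313e+08 = 1.853e-07 kg/m³ = 0.0001853 mg/L = 0.1853 µg/L.

0.185 µg/L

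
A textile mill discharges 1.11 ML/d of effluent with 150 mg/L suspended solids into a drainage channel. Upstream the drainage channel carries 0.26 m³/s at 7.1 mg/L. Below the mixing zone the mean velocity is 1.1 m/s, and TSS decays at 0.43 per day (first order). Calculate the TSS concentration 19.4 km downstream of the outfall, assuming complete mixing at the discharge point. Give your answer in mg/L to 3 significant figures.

12.7 mg/L

1.11 ML/d = 0.01285 m³/s.
After complete mixing, C₀ = (0.01285·150 + 0.26·7.1) / 0.2728 = 13.83 mg/L.
Travel time t = 1.94e+04 m / 1.1 m/s = 1.764e+04 s = 0.2041 d.
C = 13.83·exp(−0.43·0.2041) = 13.83·0.916 = 12.67 mg/L.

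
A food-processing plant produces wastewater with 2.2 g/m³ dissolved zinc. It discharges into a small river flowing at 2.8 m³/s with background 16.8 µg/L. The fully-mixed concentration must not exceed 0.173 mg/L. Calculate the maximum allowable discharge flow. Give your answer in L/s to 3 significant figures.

216 L/s

16.8 µg/L = 0.0168 mg/L.
Mass balance at complete mixing: C_std·(Q_w + Q_r) = Q_w·C_e + Q_r·C_b.
Rearranging, Q_w = Q_r·(C_std − C_b)/(C_e − C_std) = 2.8·(0.173 − 0.0168) / (2.2 − 0.173) = 0.2158 m³/s.
= 215.8 L/s.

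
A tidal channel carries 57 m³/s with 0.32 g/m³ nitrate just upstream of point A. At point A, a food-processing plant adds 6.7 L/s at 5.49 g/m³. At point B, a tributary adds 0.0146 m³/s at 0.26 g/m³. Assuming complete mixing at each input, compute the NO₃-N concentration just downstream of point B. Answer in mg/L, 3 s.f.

6.7 L/s = 0.0067 m³/s.
After input A: C = (57·0.32 + 0.0067·5.49) / 57.01 = 0.3206 mg/L.
After input B: C = (57.01·0.3206 + 0.0146·0.26) / 57.02 = 0.3206 mg/L.

0.321 mg/L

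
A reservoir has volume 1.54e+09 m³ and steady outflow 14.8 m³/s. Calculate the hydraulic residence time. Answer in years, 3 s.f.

3.30 yr

Q = 14.8 m³/s × 3.156e+07 s/yr = 4.671e+08 m³/yr.
Hydraulic residence time τ = V/Q = 1.54e+09/4.671e+08 = 3.297 yr.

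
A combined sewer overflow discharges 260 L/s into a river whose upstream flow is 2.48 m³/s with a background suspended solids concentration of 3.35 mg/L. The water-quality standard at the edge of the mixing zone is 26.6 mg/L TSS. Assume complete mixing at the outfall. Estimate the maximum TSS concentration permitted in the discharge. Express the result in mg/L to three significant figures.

248 mg/L

260 L/s = 0.26 m³/s.
Mass balance: 26.6·2.74 = 0.26·Cₑ + 2.48·3.35.
Cₑ = (72.88 − 8.308) / 0.26 = 248.4 mg/L.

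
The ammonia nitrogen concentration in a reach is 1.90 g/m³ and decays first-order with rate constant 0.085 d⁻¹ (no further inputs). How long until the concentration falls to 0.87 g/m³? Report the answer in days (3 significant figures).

9.19 d

t = ln(C₀/C)/k = ln(1.90/0.87)/0.085 = 0.7811/0.085 = 9.19 d.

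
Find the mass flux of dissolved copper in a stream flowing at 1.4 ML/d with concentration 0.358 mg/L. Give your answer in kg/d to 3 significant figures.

0.501 kg/d

1.4 ML/d = 0.0162 m³/s.
Mass flux = Q·C = 0.0162 m³/s × 0.358 g/m³ = 0.005801 g/s.
= 0.005801 g/s × 86.4 = 0.5012 kg/d.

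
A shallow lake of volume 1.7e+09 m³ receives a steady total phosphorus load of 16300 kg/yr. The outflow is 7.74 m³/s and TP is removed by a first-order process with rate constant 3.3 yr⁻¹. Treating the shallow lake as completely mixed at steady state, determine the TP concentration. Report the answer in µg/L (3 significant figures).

Outflow Q = 7.74 m³/s × 3.156e+07 s/yr = 2.443e+08 m³/yr.
Steady-state CSTR mass balance: W = Q·C + k·V·C, so C = W/(Q + kV).
Q + kV = 2.443e+08 + 3.3·1.7e+09 = 5.854e+09 m³/yr.
C = 16300/5.854e+09 = 2.784e-06 kg/m³ = 0.002784 mg/L = 2.784 µg/L.

2.78 µg/L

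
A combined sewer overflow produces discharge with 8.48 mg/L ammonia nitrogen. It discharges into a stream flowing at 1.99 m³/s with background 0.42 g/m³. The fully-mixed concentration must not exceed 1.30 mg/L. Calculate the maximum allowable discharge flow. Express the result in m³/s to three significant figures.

Mass balance at complete mixing: C_std·(Q_w + Q_r) = Q_w·C_e + Q_r·C_b.
Rearranging, Q_w = Q_r·(C_std − C_b)/(C_e − C_std) = 1.99·(1.3 − 0.42) / (8.48 − 1.3) = 0.2439 m³/s.

0.244 m³/s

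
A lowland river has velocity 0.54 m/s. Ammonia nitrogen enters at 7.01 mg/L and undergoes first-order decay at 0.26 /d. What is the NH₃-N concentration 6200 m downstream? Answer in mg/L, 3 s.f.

Travel time t = 6200 m / 0.54 m/s = 6200/0.54 = 1.148e+04 s = 0.1329 d.
First-order decay: C = 7.01·exp(−0.26·0.1329) = 7.01·0.966 = 6.772 mg/L.

6.77 mg/L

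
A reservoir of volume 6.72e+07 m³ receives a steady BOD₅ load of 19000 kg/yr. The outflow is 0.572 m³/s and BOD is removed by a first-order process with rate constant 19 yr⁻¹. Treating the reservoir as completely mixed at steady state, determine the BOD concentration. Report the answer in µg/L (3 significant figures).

14.7 µg/L

Outflow Q = 0.572 m³/s × 3.156e+07 s/yr = 1.805e+07 m³/yr.
Steady-state CSTR mass balance: W = Q·C + k·V·C, so C = W/(Q + kV).
Q + kV = 1.805e+07 + 19·6.72e+07 = 1.295e+09 m³/yr.
C = 19000/1.295e+09 = 1.467e-05 kg/m³ = 0.01467 mg/L = 14.67 µg/L.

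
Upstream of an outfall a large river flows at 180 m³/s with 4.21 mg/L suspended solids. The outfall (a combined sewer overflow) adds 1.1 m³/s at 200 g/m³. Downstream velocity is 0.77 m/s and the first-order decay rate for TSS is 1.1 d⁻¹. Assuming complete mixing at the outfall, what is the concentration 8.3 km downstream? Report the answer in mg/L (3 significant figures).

4.71 mg/L

After complete mixing, C₀ = (1.1·200 + 180·4.21) / 181.1 = 5.399 mg/L.
Travel time t = 8300 m / 0.77 m/s = 1.078e+04 s = 0.1248 d.
C = 5.399·exp(−1.1·0.1248) = 5.399·0.8718 = 4.707 mg/L.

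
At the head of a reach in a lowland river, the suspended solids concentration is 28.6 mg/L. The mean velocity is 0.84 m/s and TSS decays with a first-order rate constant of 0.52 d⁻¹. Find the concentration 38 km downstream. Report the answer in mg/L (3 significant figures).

21.8 mg/L

Travel time t = 38 km / 0.84 m/s = 3.8e+04/0.84 = 4.524e+04 s = 0.5236 d.
First-order decay: C = 28.6·exp(−0.52·0.5236) = 28.6·0.7617 = 21.78 mg/L.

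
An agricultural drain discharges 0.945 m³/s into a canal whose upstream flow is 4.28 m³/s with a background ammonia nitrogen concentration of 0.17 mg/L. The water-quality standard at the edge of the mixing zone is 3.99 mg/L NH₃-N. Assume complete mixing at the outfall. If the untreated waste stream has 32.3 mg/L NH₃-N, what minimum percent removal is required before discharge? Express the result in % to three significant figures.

34.1 %

Mass balance: 3.99·5.225 = 0.945·Cₑ + 4.28·0.17.
Cₑ = (20.85 − 0.7276) / 0.945 = 21.29 mg/L.
Required removal = 1 − 21.29/32.3 = 34.08 %.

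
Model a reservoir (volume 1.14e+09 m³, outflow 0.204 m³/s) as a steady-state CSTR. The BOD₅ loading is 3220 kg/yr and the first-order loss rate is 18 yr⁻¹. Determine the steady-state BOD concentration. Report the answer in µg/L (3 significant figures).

0.157 µg/L

Outflow Q = 0.204 m³/s × 3.156e+07 s/yr = 6.438e+06 m³/yr.
Steady-state CSTR mass balance: W = Q·C + k·V·C, so C = W/(Q + kV).
Q + kV = 6.438e+06 + 18·1.14e+09 = 2.053e+10 m³/yr.
C = 3220/2.053e+10 = 1.569e-07 kg/m³ = 0.0001569 mg/L = 0.1569 µg/L.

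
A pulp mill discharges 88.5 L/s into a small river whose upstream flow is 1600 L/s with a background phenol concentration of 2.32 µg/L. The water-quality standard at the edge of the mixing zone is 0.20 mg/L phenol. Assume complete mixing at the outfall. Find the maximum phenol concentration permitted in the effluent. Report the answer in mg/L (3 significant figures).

3.77 mg/L

88.5 L/s = 0.0885 m³/s.
1600 L/s = 1.6 m³/s.
2.32 µg/L = 0.00232 mg/L.
Mass balance: 0.2·1.689 = 0.0885·Cₑ + 1.6·0.00232.
Cₑ = (0.3377 − 0.003712) / 0.0885 = 3.774 mg/L.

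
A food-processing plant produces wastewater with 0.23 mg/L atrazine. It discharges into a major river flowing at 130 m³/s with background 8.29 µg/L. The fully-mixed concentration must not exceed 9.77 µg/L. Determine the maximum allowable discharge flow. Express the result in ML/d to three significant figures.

75.5 ML/d

8.29 µg/L = 0.00829 mg/L.
9.77 µg/L = 0.00977 mg/L.
Mass balance at complete mixing: C_std·(Q_w + Q_r) = Q_w·C_e + Q_r·C_b.
Rearranging, Q_w = Q_r·(C_std − C_b)/(C_e − C_std) = 130·(0.00977 − 0.00829) / (0.23 − 0.00977) = 0.8736 m³/s.
= 75.48 ML/d.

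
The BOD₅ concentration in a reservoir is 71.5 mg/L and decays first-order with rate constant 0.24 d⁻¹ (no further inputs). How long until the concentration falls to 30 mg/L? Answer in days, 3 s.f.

3.62 d

t = ln(C₀/C)/k = ln(71.5/30)/0.24 = 0.8685/0.24 = 3.619 d.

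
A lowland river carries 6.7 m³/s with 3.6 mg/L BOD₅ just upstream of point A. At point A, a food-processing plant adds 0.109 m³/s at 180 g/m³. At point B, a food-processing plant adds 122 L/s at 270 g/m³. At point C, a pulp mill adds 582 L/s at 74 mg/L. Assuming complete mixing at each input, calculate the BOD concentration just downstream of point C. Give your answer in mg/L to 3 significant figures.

After input A: C = (6.7·3.6 + 0.109·180) / 6.809 = 6.424 mg/L.
122 L/s = 0.122 m³/s.
After input B: C = (6.809·6.424 + 0.122·270) / 6.931 = 11.06 mg/L.
582 L/s = 0.582 m³/s.
After input C: C = (6.931·11.06 + 0.582·74) / 7.513 = 15.94 mg/L.

15.9 mg/L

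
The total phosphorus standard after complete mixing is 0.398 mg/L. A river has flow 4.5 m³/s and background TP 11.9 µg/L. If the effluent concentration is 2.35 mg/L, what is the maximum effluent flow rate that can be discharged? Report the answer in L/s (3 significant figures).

890 L/s

11.9 µg/L = 0.0119 mg/L.
Mass balance at complete mixing: C_std·(Q_w + Q_r) = Q_w·C_e + Q_r·C_b.
Rearranging, Q_w = Q_r·(C_std − C_b)/(C_e − C_std) = 4.5·(0.398 − 0.0119) / (2.35 − 0.398) = 0.8901 m³/s.
= 890.1 L/s.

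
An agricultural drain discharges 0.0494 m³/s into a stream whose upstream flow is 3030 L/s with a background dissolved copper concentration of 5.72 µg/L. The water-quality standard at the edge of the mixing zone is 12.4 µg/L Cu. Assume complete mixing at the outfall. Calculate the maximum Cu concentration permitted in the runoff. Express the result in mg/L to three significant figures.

3030 L/s = 3.03 m³/s.
5.72 µg/L = 0.00572 mg/L.
12.4 µg/L = 0.0124 mg/L.
Mass balance: 0.0124·3.079 = 0.0494·Cₑ + 3.03·0.00572.
Cₑ = (0.03818 − 0.01733) / 0.0494 = 0.4221 mg/L.

0.422 mg/L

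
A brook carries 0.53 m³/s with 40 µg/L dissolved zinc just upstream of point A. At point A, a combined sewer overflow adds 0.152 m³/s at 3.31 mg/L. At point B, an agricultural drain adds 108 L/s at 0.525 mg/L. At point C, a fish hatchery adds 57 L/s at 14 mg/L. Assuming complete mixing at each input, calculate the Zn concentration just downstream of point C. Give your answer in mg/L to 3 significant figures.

1.63 mg/L

40 µg/L = 0.04 mg/L.
After input A: C = (0.53·0.04 + 0.152·3.31) / 0.682 = 0.7688 mg/L.
108 L/s = 0.108 m³/s.
After input B: C = (0.682·0.7688 + 0.108·0.525) / 0.79 = 0.7355 mg/L.
57 L/s = 0.057 m³/s.
After input C: C = (0.79·0.7355 + 0.057·14) / 0.847 = 1.628 mg/L.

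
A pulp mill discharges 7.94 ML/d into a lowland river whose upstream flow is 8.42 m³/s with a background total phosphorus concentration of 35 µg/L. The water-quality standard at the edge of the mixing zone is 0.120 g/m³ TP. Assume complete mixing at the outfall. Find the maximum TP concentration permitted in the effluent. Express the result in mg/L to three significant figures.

7.91 mg/L

7.94 ML/d = 0.0919 m³/s.
35 µg/L = 0.035 mg/L.
Mass balance: 0.12·8.512 = 0.0919·Cₑ + 8.42·0.035.
Cₑ = (1.021 − 0.2947) / 0.0919 = 7.908 mg/L.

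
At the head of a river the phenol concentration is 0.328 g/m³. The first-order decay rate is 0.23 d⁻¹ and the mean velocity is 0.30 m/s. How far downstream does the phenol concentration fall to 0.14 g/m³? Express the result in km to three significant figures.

95.9 km

From C = C₀·e^(−kt), t = ln(C₀/C)/k = ln(0.328/0.14)/0.23 = 0.8514/0.23 = 3.702 d.
Distance = v·t = 0.30 m/s × 3.198e+05 s = 9.595e+04 m = 95.95 km.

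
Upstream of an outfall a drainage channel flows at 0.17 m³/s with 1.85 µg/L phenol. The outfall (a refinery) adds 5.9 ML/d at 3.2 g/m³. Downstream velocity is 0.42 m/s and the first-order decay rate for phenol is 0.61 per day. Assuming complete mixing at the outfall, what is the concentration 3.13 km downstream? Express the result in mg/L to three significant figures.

0.871 mg/L

5.9 ML/d = 0.06829 m³/s.
1.85 µg/L = 0.00185 mg/L.
After complete mixing, C₀ = (0.06829·3.2 + 0.17·0.00185) / 0.2383 = 0.9184 mg/L.
Travel time t = 3130 m / 0.42 m/s = 7452 s = 0.08625 d.
C = 0.9184·exp(−0.61·0.08625) = 0.9184·0.9487 = 0.8713 mg/L.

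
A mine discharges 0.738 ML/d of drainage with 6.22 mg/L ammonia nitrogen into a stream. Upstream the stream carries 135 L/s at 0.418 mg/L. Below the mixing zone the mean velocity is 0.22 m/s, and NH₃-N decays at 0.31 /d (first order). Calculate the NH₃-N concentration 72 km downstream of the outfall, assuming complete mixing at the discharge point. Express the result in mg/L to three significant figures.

0.738 ML/d = 0.008542 m³/s.
135 L/s = 0.135 m³/s.
After complete mixing, C₀ = (0.008542·6.22 + 0.135·0.418) / 0.1435 = 0.7633 mg/L.
Travel time t = 7.2e+04 m / 0.22 m/s = 3.273e+05 s = 3.788 d.
C = 0.7633·exp(−0.31·3.788) = 0.7633·0.3091 = 0.2359 mg/L.

0.236 mg/L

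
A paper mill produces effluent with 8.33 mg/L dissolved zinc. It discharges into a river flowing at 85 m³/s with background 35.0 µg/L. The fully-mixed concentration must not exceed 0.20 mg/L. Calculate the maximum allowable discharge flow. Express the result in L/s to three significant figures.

1730 L/s

35.0 µg/L = 0.035 mg/L.
Mass balance at complete mixing: C_std·(Q_w + Q_r) = Q_w·C_e + Q_r·C_b.
Rearranging, Q_w = Q_r·(C_std − C_b)/(C_e − C_std) = 85·(0.2 − 0.035) / (8.33 − 0.2) = 1.725 m³/s.
= 1725 L/s.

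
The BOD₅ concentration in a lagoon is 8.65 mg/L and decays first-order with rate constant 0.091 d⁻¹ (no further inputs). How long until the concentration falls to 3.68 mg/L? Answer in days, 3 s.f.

9.39 d

t = ln(C₀/C)/k = ln(8.65/3.68)/0.091 = 0.8546/0.091 = 9.392 d.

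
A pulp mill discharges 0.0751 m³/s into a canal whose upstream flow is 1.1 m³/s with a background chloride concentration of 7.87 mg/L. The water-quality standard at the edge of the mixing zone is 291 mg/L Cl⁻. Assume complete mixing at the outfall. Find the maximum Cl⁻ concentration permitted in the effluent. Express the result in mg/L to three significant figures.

4440 mg/L

Mass balance: 291·1.175 = 0.0751·Cₑ + 1.1·7.87.
Cₑ = (342 − 8.657) / 0.0751 = 4438 mg/L.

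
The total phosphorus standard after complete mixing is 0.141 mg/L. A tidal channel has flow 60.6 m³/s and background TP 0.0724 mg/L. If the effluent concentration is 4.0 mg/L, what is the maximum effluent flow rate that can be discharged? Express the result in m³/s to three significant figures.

Mass balance at complete mixing: C_std·(Q_w + Q_r) = Q_w·C_e + Q_r·C_b.
Rearranging, Q_w = Q_r·(C_std − C_b)/(C_e − C_std) = 60.6·(0.141 − 0.0724) / (4 − 0.141) = 1.077 m³/s.

1.08 m³/s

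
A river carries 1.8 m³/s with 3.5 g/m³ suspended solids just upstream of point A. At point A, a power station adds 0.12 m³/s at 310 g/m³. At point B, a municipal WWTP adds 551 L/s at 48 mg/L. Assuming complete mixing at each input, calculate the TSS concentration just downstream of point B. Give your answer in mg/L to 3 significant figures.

28.3 mg/L

After input A: C = (1.8·3.5 + 0.12·310) / 1.92 = 22.66 mg/L.
551 L/s = 0.551 m³/s.
After input B: C = (1.92·22.66 + 0.551·48) / 2.471 = 28.31 mg/L.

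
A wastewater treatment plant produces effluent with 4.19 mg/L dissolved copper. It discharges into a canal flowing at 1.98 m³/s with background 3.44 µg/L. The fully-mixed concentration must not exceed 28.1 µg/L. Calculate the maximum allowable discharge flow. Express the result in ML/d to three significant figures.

1.01 ML/d

3.44 µg/L = 0.00344 mg/L.
28.1 µg/L = 0.0281 mg/L.
Mass balance at complete mixing: C_std·(Q_w + Q_r) = Q_w·C_e + Q_r·C_b.
Rearranging, Q_w = Q_r·(C_std − C_b)/(C_e − C_std) = 1.98·(0.0281 − 0.00344) / (4.19 − 0.0281) = 0.01173 m³/s.
= 1.014 ML/d.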